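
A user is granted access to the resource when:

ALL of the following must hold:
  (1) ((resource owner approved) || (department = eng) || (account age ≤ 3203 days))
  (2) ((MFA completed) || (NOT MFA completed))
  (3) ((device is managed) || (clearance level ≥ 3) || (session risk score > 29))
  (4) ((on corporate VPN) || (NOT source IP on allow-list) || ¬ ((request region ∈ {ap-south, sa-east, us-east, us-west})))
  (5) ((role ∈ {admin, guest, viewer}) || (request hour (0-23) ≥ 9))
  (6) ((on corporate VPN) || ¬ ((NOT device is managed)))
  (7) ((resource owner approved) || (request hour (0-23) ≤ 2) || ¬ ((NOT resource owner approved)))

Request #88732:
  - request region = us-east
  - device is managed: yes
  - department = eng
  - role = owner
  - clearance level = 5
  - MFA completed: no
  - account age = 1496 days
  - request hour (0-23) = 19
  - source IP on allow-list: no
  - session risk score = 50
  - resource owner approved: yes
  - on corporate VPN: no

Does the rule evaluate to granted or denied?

Granted

Atomic conditions:
  resource owner approved: yes → true
  department = eng: eng == eng is true
  account age ≤ 3203 days: 1496 ≤ 3203 is true
  MFA completed: no → false
  NOT MFA completed: no → true
  device is managed: yes → true
  clearance level ≥ 3: 5 ≥ 3 is true
  session risk score > 29: 50 > 29 is true
  on corporate VPN: no → false
  NOT source IP on allow-list: no → true
  request region ∈ {ap-south, sa-east, us-east, us-west}: us-east is in the set → true
  role ∈ {admin, guest, viewer}: owner is not in the set → false
  request hour (0-23) ≥ 9: 19 ≥ 9 is true
  NOT device is managed: yes → false
  request hour (0-23) ≤ 2: 19 ≤ 2 is false
  NOT resource owner approved: yes → false
Combine:
[1] true OR true OR true = true
[2] false OR true = true
[3] true OR true OR true = true
[4.3] NOT true = false
[4] false OR true OR false = true
[5] false OR true = true
[6.2] NOT false = true
[6] false OR true = true
[7.3] NOT false = true
[7] true OR false OR true = true
[root] true AND true AND true AND true AND true AND true AND true = true
Overall: true → granted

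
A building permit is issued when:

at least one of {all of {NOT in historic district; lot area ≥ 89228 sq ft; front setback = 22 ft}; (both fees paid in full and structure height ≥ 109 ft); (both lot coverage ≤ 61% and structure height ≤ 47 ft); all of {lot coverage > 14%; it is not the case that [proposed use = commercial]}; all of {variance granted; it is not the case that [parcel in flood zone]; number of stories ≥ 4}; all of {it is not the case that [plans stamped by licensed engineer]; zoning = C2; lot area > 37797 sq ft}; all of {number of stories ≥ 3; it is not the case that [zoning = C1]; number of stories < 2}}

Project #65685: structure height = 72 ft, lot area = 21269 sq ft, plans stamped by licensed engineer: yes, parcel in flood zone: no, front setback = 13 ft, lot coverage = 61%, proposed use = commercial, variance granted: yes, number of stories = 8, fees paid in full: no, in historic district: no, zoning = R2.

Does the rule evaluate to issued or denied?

Atomic conditions:
  NOT in historic district: no → true
  lot area ≥ 89228 sq ft: 21269 ≥ 89228 is false
  front setback = 22 ft: 13 == 22 is false
  fees paid in full: no → false
  structure height ≥ 109 ft: 72 ≥ 109 is false
  lot coverage ≤ 61%: 61 ≤ 61 is true
  structure height ≤ 47 ft: 72 ≤ 47 is false
  lot coverage > 14%: 61 > 14 is true
  proposed use = commercial: commercial == commercial is true
  variance granted: yes → true
  parcel in flood zone: no → false
  number of stories ≥ 4: 8 ≥ 4 is true
  plans stamped by licensed engineer: yes → true
  zoning = C2: R2 == C2 is false
  lot area > 37797 sq ft: 21269 > 37797 is false
  number of stories ≥ 3: 8 ≥ 3 is true
  zoning = C1: R2 == C1 is false
  number of stories < 2: 8 < 2 is false
Combine:
[1] true AND false AND false = false
[2] false AND false = false
[3] true AND false = false
[4.2] NOT true = false
[4] true AND false = false
[5.2] NOT false = true
[5] true AND true AND true = true
[6.1] NOT true = false
[6] false AND false AND false = false
[7.2] NOT false = true
[7] true AND true AND false = false
[root] false OR false OR false OR false OR true OR false OR false = true
Overall: true → issued

Issued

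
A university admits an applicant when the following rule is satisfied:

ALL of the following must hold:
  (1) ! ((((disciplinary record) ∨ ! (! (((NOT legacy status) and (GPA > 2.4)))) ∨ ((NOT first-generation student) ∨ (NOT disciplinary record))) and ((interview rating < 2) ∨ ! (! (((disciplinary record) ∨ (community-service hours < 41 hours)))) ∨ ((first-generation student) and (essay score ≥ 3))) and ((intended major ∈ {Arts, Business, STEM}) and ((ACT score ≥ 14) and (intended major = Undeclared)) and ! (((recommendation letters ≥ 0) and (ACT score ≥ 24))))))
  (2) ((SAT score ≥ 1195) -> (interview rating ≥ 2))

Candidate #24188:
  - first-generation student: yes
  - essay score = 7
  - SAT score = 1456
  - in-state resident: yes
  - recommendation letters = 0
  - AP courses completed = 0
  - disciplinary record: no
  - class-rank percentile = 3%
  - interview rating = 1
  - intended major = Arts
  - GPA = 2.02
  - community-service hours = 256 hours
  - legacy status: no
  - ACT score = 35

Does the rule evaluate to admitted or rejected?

Atomic conditions:
  disciplinary record: no → false
  NOT legacy status: no → true
  GPA > 2.4: 2.02 > 2.4 is false
  NOT first-generation student: yes → false
  NOT disciplinary record: no → true
  interview rating < 2: 1 < 2 is true
  community-service hours < 41 hours: 256 < 41 is false
  first-generation student: yes → true
  essay score ≥ 3: 7 ≥ 3 is true
  intended major ∈ {Arts, Business, STEM}: Arts is in the set → true
  ACT score ≥ 14: 35 ≥ 14 is true
  intended major = Undeclared: Arts == Undeclared is false
  recommendation letters ≥ 0: 0 ≥ 0 is true
  ACT score ≥ 24: 35 ≥ 24 is true
  SAT score ≥ 1195: 1456 ≥ 1195 is true
  interview rating ≥ 2: 1 ≥ 2 is false
Combine:
[1.1.1.2.1.1] true AND false = false
[1.1.1.2.1] NOT false = true
[1.1.1.2] NOT true = false
[1.1.1.3] false OR true = true
[1.1.1] false OR false OR true = true
[1.1.2.2.1.1] false OR false = false
[1.1.2.2.1] NOT false = true
[1.1.2.2] NOT true = false
[1.1.2.3] true AND true = true
[1.1.2] true OR false OR true = true
[1.1.3.2] true AND false = false
[1.1.3.3.1] true AND true = true
[1.1.3.3] NOT true = false
[1.1.3] true AND false AND false = false
[1.1] true AND true AND false = false
[1] NOT false = true
[2] true → false = false
[root] true AND false = false
Overall: false → rejected

Rejected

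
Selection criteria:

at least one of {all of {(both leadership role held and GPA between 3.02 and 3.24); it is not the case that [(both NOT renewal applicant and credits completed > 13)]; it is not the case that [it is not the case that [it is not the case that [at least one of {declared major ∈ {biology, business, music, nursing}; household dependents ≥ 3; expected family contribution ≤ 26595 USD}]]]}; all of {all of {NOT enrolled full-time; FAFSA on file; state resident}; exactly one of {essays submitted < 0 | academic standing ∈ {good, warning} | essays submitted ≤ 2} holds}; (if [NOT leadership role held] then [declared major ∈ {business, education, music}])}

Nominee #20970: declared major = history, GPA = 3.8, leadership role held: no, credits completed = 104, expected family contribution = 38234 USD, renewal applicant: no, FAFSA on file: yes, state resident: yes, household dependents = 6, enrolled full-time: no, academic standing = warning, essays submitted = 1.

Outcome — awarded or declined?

Atomic conditions:
  leadership role held: no → false
  GPA between 3.02 and 3.24: 3.8 in [3.02, 3.24] is false
  NOT renewal applicant: no → true
  credits completed > 13: 104 > 13 is true
  declared major ∈ {biology, business, music, nursing}: history is not in the set → false
  household dependents ≥ 3: 6 ≥ 3 is true
  expected family contribution ≤ 26595 USD: 38234 ≤ 26595 is false
  NOT enrolled full-time: no → true
  FAFSA on file: yes → true
  state resident: yes → true
  essays submitted < 0: 1 < 0 is false
  academic standing ∈ {good, warning}: warning is in the set → true
  essays submitted ≤ 2: 1 ≤ 2 is true
  NOT leadership role held: no → true
  declared major ∈ {business, education, music}: history is not in the set → false
Combine:
[1.1] false AND false = false
[1.2.1] true AND true = true
[1.2] NOT true = false
[1.3.1.1.1] false OR true OR false = true
[1.3.1.1] NOT true = false
[1.3.1] NOT false = true
[1.3] NOT true = false
[1] false AND false AND false = false
[2.1] true AND true AND true = true
[2.2] exactly-one(false, true, true) = false
[2] true AND false = false
[3] true → false = false
[root] false OR false OR false = false
Overall: false → declined

Declined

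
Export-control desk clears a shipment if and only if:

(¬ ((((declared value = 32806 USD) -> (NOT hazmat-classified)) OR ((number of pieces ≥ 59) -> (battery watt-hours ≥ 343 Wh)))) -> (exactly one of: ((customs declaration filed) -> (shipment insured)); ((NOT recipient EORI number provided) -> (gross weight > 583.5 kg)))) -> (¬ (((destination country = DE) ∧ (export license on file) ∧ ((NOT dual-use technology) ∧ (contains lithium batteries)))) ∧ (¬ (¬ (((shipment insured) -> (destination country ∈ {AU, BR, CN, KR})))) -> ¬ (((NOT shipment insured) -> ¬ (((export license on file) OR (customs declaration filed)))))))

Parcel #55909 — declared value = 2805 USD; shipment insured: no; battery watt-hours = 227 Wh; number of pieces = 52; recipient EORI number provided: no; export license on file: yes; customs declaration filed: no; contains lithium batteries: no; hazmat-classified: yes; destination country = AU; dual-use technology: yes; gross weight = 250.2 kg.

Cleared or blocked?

Cleared

Atomic conditions:
  declared value = 32806 USD: 2805 == 32806 is false
  NOT hazmat-classified: yes → false
  number of pieces ≥ 59: 52 ≥ 59 is false
  battery watt-hours ≥ 343 Wh: 227 ≥ 343 is false
  customs declaration filed: no → false
  shipment insured: no → false
  NOT recipient EORI number provided: no → true
  gross weight > 583.5 kg: 250.2 > 583.5 is false
  destination country = DE: AU == DE is false
  export license on file: yes → true
  NOT dual-use technology: yes → false
  contains lithium batteries: no → false
  destination country ∈ {AU, BR, CN, KR}: AU is in the set → true
  NOT shipment insured: no → true
Combine:
[1.1.1.1] false → false (antecedent false ⇒ implication holds) = true
[1.1.1.2] false → false (antecedent false ⇒ implication holds) = true
[1.1.1] true OR true = true
[1.1] NOT true = false
[1.2.1] false → false (antecedent false ⇒ implication holds) = true
[1.2.2] true → false = false
[1.2] exactly-one(true, false) = true
[1] false → true (antecedent false ⇒ implication holds) = true
[2.1.1.3] false AND false = false
[2.1.1] false AND true AND false = false
[2.1] NOT false = true
[2.2.1.1.1] false → true (antecedent false ⇒ implication holds) = true
[2.2.1.1] NOT true = false
[2.2.1] NOT false = true
[2.2.2.1.2.1] true OR false = true
[2.2.2.1.2] NOT true = false
[2.2.2.1] true → false = false
[2.2.2] NOT false = true
[2.2] true → true = true
[2] true AND true = true
[root] true → true = true
Overall: true → cleared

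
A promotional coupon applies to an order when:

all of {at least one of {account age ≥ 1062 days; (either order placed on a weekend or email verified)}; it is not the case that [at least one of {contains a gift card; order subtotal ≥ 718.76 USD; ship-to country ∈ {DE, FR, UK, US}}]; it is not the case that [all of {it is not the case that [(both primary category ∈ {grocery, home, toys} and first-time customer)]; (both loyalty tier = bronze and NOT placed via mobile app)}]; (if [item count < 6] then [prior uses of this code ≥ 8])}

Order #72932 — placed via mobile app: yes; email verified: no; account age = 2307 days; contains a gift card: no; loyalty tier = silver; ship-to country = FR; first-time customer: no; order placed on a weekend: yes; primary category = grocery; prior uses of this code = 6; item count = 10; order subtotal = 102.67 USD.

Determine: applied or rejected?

Atomic conditions:
  account age ≥ 1062 days: 2307 ≥ 1062 is true
  order placed on a weekend: yes → true
  email verified: no → false
  contains a gift card: no → false
  order subtotal ≥ 718.76 USD: 102.67 ≥ 718.76 is false
  ship-to country ∈ {DE, FR, UK, US}: FR is in the set → true
  primary category ∈ {grocery, home, toys}: grocery is in the set → true
  first-time customer: no → false
  loyalty tier = bronze: silver == bronze is false
  NOT placed via mobile app: yes → false
  item count < 6: 10 < 6 is false
  prior uses of this code ≥ 8: 6 ≥ 8 is false
Combine:
[1.2] true OR false = true
[1] true OR true = true
[2.1] false OR false OR true = true
[2] NOT true = false
[3.1.1.1] true AND false = false
[3.1.1] NOT false = true
[3.1.2] false AND false = false
[3.1] true AND false = false
[3] NOT false = true
[4] false → false (antecedent false ⇒ implication holds) = true
[root] true AND false AND true AND true = false
Overall: false → rejected

Rejected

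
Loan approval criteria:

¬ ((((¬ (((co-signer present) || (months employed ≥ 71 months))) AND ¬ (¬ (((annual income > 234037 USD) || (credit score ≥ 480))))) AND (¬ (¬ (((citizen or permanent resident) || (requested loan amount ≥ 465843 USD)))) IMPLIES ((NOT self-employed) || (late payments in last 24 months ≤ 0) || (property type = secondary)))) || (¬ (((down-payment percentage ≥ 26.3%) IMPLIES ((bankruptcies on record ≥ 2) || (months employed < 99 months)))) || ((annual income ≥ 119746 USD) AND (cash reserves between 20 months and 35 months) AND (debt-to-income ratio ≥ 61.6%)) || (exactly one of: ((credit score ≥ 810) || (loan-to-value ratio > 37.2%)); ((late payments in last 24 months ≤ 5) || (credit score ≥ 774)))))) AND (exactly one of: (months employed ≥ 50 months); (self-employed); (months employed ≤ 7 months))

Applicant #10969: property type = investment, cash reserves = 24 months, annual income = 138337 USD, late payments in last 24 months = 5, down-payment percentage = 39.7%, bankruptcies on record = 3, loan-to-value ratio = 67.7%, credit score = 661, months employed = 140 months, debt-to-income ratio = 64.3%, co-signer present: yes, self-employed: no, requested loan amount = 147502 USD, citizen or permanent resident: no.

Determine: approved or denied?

Denied

Atomic conditions:
  co-signer present: yes → true
  months employed ≥ 71 months: 140 ≥ 71 is true
  annual income > 234037 USD: 138337 > 234037 is false
  credit score ≥ 480: 661 ≥ 480 is true
  citizen or permanent resident: no → false
  requested loan amount ≥ 465843 USD: 147502 ≥ 465843 is false
  NOT self-employed: no → true
  late payments in last 24 months ≤ 0: 5 ≤ 0 is false
  property type = secondary: investment == secondary is false
  down-payment percentage ≥ 26.3%: 39.7 ≥ 26.3 is true
  bankruptcies on record ≥ 2: 3 ≥ 2 is true
  months employed < 99 months: 140 < 99 is false
  annual income ≥ 119746 USD: 138337 ≥ 119746 is true
  cash reserves between 20 months and 35 months: 24 in [20, 35] is true
  debt-to-income ratio ≥ 61.6%: 64.3 ≥ 61.6 is true
  credit score ≥ 810: 661 ≥ 810 is false
  loan-to-value ratio > 37.2%: 67.7 > 37.2 is true
  late payments in last 24 months ≤ 5: 5 ≤ 5 is true
  credit score ≥ 774: 661 ≥ 774 is false
  months employed ≥ 50 months: 140 ≥ 50 is true
  self-employed: no → false
  months employed ≤ 7 months: 140 ≤ 7 is false
Combine:
[1.1.1.1.1.1] true OR true = true
[1.1.1.1.1] NOT true = false
[1.1.1.1.2.1.1] false OR true = true
[1.1.1.1.2.1] NOT true = false
[1.1.1.1.2] NOT false = true
[1.1.1.1] false AND true = false
[1.1.1.2.1.1.1] false OR false = false
[1.1.1.2.1.1] NOT false = true
[1.1.1.2.1] NOT true = false
[1.1.1.2.2] true OR false OR false = true
[1.1.1.2] false → true (antecedent false ⇒ implication holds) = true
[1.1.1] false AND true = false
[1.1.2.1.1.2] true OR false = true
[1.1.2.1.1] true → true = true
[1.1.2.1] NOT true = false
[1.1.2.2] true AND true AND true = true
[1.1.2.3.1] false OR true = true
[1.1.2.3.2] true OR false = true
[1.1.2.3] exactly-one(true, true) = false
[1.1.2] false OR true OR false = true
[1.1] false OR true = true
[1] NOT true = false
[2] exactly-one(true, false, false) = true
[root] false AND true = false
Overall: false → denied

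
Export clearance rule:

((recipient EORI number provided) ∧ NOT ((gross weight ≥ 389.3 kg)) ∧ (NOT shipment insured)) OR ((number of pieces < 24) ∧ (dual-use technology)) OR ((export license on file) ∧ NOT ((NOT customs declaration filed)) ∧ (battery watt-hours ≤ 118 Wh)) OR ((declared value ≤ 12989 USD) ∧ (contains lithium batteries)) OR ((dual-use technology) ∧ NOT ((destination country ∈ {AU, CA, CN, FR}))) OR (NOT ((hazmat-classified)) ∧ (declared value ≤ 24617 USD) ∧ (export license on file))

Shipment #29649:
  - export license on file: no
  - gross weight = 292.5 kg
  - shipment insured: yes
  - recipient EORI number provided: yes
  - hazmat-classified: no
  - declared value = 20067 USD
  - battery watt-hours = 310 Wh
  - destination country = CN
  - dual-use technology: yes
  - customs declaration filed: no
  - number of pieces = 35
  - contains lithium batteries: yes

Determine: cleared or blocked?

Atomic conditions:
  recipient EORI number provided: yes → true
  gross weight ≥ 389.3 kg: 292.5 ≥ 389.3 is false
  NOT shipment insured: yes → false
  number of pieces < 24: 35 < 24 is false
  dual-use technology: yes → true
  export license on file: no → false
  NOT customs declaration filed: no → true
  battery watt-hours ≤ 118 Wh: 310 ≤ 118 is false
  declared value ≤ 12989 USD: 20067 ≤ 12989 is false
  contains lithium batteries: yes → true
  destination country ∈ {AU, CA, CN, FR}: CN is in the set → true
  hazmat-classified: no → false
  declared value ≤ 24617 USD: 20067 ≤ 24617 is true
Combine:
[1.2] NOT false = true
[1] true AND true AND false = false
[2] false AND true = false
[3.2] NOT true = false
[3] false AND false AND false = false
[4] false AND true = false
[5.2] NOT true = false
[5] true AND false = false
[6.1] NOT false = true
[6] true AND true AND false = false
[root] false OR false OR false OR false OR false OR false = false
Overall: false → blocked

Blocked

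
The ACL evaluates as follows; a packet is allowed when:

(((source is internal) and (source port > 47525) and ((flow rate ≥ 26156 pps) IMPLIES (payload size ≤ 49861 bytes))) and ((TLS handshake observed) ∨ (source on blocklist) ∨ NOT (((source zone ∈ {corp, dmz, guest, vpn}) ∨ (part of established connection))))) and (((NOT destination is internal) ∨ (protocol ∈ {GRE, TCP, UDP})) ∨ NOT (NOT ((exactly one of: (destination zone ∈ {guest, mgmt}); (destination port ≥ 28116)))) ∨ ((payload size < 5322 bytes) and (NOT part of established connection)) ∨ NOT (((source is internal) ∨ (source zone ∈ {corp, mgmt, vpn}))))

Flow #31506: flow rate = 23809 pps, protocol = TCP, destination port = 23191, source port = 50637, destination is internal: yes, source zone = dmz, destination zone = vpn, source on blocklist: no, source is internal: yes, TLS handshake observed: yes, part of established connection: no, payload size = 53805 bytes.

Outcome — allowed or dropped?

Allowed

Atomic conditions:
  source is internal: yes → true
  source port > 47525: 50637 > 47525 is true
  flow rate ≥ 26156 pps: 23809 ≥ 26156 is false
  payload size ≤ 49861 bytes: 53805 ≤ 49861 is false
  TLS handshake observed: yes → true
  source on blocklist: no → false
  source zone ∈ {corp, dmz, guest, vpn}: dmz is in the set → true
  part of established connection: no → false
  NOT destination is internal: yes → false
  protocol ∈ {GRE, TCP, UDP}: TCP is in the set → true
  destination zone ∈ {guest, mgmt}: vpn is not in the set → false
  destination port ≥ 28116: 23191 ≥ 28116 is false
  payload size < 5322 bytes: 53805 < 5322 is false
  NOT part of established connection: no → true
  source zone ∈ {corp, mgmt, vpn}: dmz is not in the set → false
Combine:
[1.1.3] false → false (antecedent false ⇒ implication holds) = true
[1.1] true AND true AND true = true
[1.2.3.1] true OR false = true
[1.2.3] NOT true = false
[1.2] true OR false OR false = true
[1] true AND true = true
[2.1] false OR true = true
[2.2.1.1] exactly-one(false, false) = false
[2.2.1] NOT false = true
[2.2] NOT true = false
[2.3] false AND true = false
[2.4.1] true OR false = true
[2.4] NOT true = false
[2] true OR false OR false OR false = true
[root] true AND true = true
Overall: true → allowed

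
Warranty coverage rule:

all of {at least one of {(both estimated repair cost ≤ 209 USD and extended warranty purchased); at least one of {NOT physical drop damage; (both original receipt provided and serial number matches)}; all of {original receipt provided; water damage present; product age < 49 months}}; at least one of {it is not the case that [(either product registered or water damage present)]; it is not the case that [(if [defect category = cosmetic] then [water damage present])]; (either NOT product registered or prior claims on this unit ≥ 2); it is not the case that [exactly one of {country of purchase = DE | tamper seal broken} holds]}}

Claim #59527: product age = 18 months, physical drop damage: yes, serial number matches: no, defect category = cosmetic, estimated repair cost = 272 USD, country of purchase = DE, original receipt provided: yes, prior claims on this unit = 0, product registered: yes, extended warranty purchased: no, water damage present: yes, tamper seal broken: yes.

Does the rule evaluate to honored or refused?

Honored

Atomic conditions:
  estimated repair cost ≤ 209 USD: 272 ≤ 209 is false
  extended warranty purchased: no → false
  NOT physical drop damage: yes → false
  original receipt provided: yes → true
  serial number matches: no → false
  water damage present: yes → true
  product age < 49 months: 18 < 49 is true
  product registered: yes → true
  defect category = cosmetic: cosmetic == cosmetic is true
  NOT product registered: yes → false
  prior claims on this unit ≥ 2: 0 ≥ 2 is false
  country of purchase = DE: DE == DE is true
  tamper seal broken: yes → true
Combine:
[1.1] false AND false = false
[1.2.2] true AND false = false
[1.2] false OR false = false
[1.3] true AND true AND true = true
[1] false OR false OR true = true
[2.1.1] true OR true = true
[2.1] NOT true = false
[2.2.1] true → true = true
[2.2] NOT true = false
[2.3] false OR false = false
[2.4.1] exactly-one(true, true) = false
[2.4] NOT false = true
[2] false OR false OR false OR true = true
[root] true AND true = true
Overall: true → honored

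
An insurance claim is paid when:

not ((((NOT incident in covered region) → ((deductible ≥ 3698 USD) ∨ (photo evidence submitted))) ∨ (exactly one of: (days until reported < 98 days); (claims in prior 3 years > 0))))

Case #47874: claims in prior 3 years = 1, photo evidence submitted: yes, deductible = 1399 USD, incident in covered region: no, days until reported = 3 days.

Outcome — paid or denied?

Atomic conditions:
  NOT incident in covered region: no → true
  deductible ≥ 3698 USD: 1399 ≥ 3698 is false
  photo evidence submitted: yes → true
  days until reported < 98 days: 3 < 98 is true
  claims in prior 3 years > 0: 1 > 0 is true
Combine:
[1.1.2] false OR true = true
[1.1] true → true = true
[1.2] exactly-one(true, true) = false
[1] true OR false = true
[root] NOT true = false
Overall: false → denied

Denied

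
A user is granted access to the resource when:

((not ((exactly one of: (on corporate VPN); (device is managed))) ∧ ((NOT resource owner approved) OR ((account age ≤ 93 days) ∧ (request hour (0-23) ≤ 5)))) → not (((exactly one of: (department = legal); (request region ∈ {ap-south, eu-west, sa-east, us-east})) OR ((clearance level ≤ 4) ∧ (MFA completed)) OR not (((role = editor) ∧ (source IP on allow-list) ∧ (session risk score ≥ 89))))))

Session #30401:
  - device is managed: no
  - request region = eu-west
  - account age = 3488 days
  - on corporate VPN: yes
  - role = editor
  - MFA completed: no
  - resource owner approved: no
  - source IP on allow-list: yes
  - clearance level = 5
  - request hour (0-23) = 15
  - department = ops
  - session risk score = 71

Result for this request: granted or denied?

Atomic conditions:
  on corporate VPN: yes → true
  device is managed: no → false
  NOT resource owner approved: no → true
  account age ≤ 93 days: 3488 ≤ 93 is false
  request hour (0-23) ≤ 5: 15 ≤ 5 is false
  department = legal: ops == legal is false
  request region ∈ {ap-south, eu-west, sa-east, us-east}: eu-west is in the set → true
  clearance level ≤ 4: 5 ≤ 4 is false
  MFA completed: no → false
  role = editor: editor == editor is true
  source IP on allow-list: yes → true
  session risk score ≥ 89: 71 ≥ 89 is false
Combine:
[1.1.1] exactly-one(true, false) = true
[1.1] NOT true = false
[1.2.2] false AND false = false
[1.2] true OR false = true
[1] false AND true = false
[2.1.1] exactly-one(false, true) = true
[2.1.2] false AND false = false
[2.1.3.1] true AND true AND false = false
[2.1.3] NOT false = true
[2.1] true OR false OR true = true
[2] NOT true = false
[root] false → false (antecedent false ⇒ implication holds) = true
Overall: true → granted

Granted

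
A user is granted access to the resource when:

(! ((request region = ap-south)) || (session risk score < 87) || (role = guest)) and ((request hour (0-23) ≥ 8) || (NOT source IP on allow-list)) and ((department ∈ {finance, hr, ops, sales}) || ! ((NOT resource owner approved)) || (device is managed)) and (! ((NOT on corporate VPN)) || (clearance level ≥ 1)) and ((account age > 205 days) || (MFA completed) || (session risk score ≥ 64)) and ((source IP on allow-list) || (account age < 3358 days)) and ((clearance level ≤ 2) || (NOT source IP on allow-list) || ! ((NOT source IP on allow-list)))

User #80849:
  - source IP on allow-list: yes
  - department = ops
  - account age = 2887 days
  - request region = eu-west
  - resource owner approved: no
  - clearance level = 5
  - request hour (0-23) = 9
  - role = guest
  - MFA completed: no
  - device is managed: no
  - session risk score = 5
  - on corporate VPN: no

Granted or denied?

Atomic conditions:
  request region = ap-south: eu-west == ap-south is false
  session risk score < 87: 5 < 87 is true
  role = guest: guest == guest is true
  request hour (0-23) ≥ 8: 9 ≥ 8 is true
  NOT source IP on allow-list: yes → false
  department ∈ {finance, hr, ops, sales}: ops is in the set → true
  NOT resource owner approved: no → true
  device is managed: no → false
  NOT on corporate VPN: no → true
  clearance level ≥ 1: 5 ≥ 1 is true
  account age > 205 days: 2887 > 205 is true
  MFA completed: no → false
  session risk score ≥ 64: 5 ≥ 64 is false
  source IP on allow-list: yes → true
  account age < 3358 days: 2887 < 3358 is true
  clearance level ≤ 2: 5 ≤ 2 is false
Combine:
[1.1] NOT false = true
[1] true OR true OR true = true
[2] true OR false = true
[3.2] NOT true = false
[3] true OR false OR false = true
[4.1] NOT true = false
[4] false OR true = true
[5] true OR false OR false = true
[6] true OR true = true
[7.3] NOT false = true
[7] false OR false OR true = true
[root] true AND true AND true AND true AND true AND true AND true = true
Overall: true → granted

Granted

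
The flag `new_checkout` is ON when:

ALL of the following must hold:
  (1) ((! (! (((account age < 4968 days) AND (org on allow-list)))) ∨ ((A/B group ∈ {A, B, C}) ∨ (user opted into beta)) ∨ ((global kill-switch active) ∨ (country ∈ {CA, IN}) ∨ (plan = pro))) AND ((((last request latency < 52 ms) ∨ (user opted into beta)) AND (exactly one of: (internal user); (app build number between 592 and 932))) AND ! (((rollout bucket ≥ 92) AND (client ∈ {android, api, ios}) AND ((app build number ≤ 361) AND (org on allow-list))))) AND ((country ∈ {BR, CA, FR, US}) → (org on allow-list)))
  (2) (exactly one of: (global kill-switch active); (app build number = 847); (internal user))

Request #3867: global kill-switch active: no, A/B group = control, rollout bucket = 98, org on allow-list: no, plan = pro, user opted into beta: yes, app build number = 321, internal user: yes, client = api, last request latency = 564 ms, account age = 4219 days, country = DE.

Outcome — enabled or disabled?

Atomic conditions:
  account age < 4968 days: 4219 < 4968 is true
  org on allow-list: no → false
  A/B group ∈ {A, B, C}: control is not in the set → false
  user opted into beta: yes → true
  global kill-switch active: no → false
  country ∈ {CA, IN}: DE is not in the set → false
  plan = pro: pro == pro is true
  last request latency < 52 ms: 564 < 52 is false
  internal user: yes → true
  app build number between 592 and 932: 321 in [592, 932] is false
  rollout bucket ≥ 92: 98 ≥ 92 is true
  client ∈ {android, api, ios}: api is in the set → true
  app build number ≤ 361: 321 ≤ 361 is true
  country ∈ {BR, CA, FR, US}: DE is not in the set → false
  app build number = 847: 321 == 847 is false
Combine:
[1.1.1.1.1] true AND false = false
[1.1.1.1] NOT false = true
[1.1.1] NOT true = false
[1.1.2] false OR true = true
[1.1.3] false OR false OR true = true
[1.1] false OR true OR true = true
[1.2.1.1] false OR true = true
[1.2.1.2] exactly-one(true, false) = true
[1.2.1] true AND true = true
[1.2.2.1.3] true AND false = false
[1.2.2.1] true AND true AND false = false
[1.2.2] NOT false = true
[1.2] true AND true = true
[1.3] false → false (antecedent false ⇒ implication holds) = true
[1] true AND true AND true = true
[2] exactly-one(false, false, true) = true
[root] true AND true = true
Overall: true → enabled

Enabled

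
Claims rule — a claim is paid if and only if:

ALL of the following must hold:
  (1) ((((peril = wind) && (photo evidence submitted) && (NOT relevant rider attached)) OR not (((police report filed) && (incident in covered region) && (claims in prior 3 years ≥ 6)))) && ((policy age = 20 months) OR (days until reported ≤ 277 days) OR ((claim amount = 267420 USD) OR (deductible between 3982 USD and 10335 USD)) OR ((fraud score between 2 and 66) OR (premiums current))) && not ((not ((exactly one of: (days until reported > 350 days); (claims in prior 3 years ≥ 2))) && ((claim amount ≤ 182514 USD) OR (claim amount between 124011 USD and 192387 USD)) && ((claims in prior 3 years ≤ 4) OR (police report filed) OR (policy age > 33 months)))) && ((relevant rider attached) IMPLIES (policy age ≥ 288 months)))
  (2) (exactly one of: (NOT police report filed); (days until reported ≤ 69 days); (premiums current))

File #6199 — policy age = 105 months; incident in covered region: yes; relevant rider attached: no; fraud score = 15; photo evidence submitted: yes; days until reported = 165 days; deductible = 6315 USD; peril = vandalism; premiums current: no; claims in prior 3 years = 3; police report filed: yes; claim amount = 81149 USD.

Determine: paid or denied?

Atomic conditions:
  peril = wind: vandalism == wind is false
  photo evidence submitted: yes → true
  NOT relevant rider attached: no → true
  police report filed: yes → true
  incident in covered region: yes → true
  claims in prior 3 years ≥ 6: 3 ≥ 6 is false
  policy age = 20 months: 105 == 20 is false
  days until reported ≤ 277 days: 165 ≤ 277 is true
  claim amount = 267420 USD: 81149 == 267420 is false
  deductible between 3982 USD and 10335 USD: 6315 in [3982, 10335] is true
  fraud score between 2 and 66: 15 in [2, 66] is true
  premiums current: no → false
  days until reported > 350 days: 165 > 350 is false
  claims in prior 3 years ≥ 2: 3 ≥ 2 is true
  claim amount ≤ 182514 USD: 81149 ≤ 182514 is true
  claim amount between 124011 USD and 192387 USD: 81149 in [124011, 192387] is false
  claims in prior 3 years ≤ 4: 3 ≤ 4 is true
  policy age > 33 months: 105 > 33 is true
  relevant rider attached: no → false
  policy age ≥ 288 months: 105 ≥ 288 is false
  NOT police report filed: yes → false
  days until reported ≤ 69 days: 165 ≤ 69 is false
Combine:
[1.1.1] false AND true AND true = false
[1.1.2.1] true AND true AND false = false
[1.1.2] NOT false = true
[1.1] false OR true = true
[1.2.3] false OR true = true
[1.2.4] true OR false = true
[1.2] false OR true OR true OR true = true
[1.3.1.1.1] exactly-one(false, true) = true
[1.3.1.1] NOT true = false
[1.3.1.2] true OR false = true
[1.3.1.3] true OR true OR true = true
[1.3.1] false AND true AND true = false
[1.3] NOT false = true
[1.4] false → false (antecedent false ⇒ implication holds) = true
[1] true AND true AND true AND true = true
[2] exactly-one(false, false, false) = false
[root] true AND false = false
Overall: false → denied

Denied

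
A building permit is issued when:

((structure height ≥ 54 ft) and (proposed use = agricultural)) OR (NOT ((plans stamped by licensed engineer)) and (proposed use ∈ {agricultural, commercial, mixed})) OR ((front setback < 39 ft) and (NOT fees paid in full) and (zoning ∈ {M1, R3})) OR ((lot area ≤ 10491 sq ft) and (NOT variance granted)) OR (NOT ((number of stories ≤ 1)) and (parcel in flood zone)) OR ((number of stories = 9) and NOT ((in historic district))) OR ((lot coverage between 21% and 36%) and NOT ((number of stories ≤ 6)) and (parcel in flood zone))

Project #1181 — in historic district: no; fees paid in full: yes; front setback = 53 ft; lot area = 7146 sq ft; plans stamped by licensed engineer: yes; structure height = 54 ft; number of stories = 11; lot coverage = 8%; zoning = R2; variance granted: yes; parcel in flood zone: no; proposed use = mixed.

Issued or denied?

Denied

Atomic conditions:
  structure height ≥ 54 ft: 54 ≥ 54 is true
  proposed use = agricultural: mixed == agricultural is false
  plans stamped by licensed engineer: yes → true
  proposed use ∈ {agricultural, commercial, mixed}: mixed is in the set → true
  front setback < 39 ft: 53 < 39 is false
  NOT fees paid in full: yes → false
  zoning ∈ {M1, R3}: R2 is not in the set → false
  lot area ≤ 10491 sq ft: 7146 ≤ 10491 is true
  NOT variance granted: yes → false
  number of stories ≤ 1: 11 ≤ 1 is false
  parcel in flood zone: no → false
  number of stories = 9: 11 == 9 is false
  in historic district: no → false
  lot coverage between 21% and 36%: 8 in [21, 36] is false
  number of stories ≤ 6: 11 ≤ 6 is false
Combine:
[1] true AND false = false
[2.1] NOT true = false
[2] false AND true = false
[3] false AND false AND false = false
[4] true AND false = false
[5.1] NOT false = true
[5] true AND false = false
[6.2] NOT false = true
[6] false AND true = false
[7.2] NOT false = true
[7] false AND true AND false = false
[root] false OR false OR false OR false OR false OR false OR false = false
Overall: false → denied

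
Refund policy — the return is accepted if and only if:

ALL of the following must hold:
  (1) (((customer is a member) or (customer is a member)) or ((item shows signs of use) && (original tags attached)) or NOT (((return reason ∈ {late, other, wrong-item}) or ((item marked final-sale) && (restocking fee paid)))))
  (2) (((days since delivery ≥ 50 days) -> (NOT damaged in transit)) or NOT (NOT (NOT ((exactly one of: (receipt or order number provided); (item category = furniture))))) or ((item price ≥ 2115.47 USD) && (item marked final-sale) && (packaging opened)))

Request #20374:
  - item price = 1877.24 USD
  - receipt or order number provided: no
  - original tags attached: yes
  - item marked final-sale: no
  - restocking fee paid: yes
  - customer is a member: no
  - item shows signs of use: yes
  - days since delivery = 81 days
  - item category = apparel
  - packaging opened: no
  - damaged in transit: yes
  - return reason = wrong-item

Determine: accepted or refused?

Accepted

Atomic conditions:
  customer is a member: no → false
  item shows signs of use: yes → true
  original tags attached: yes → true
  return reason ∈ {late, other, wrong-item}: wrong-item is in the set → true
  item marked final-sale: no → false
  restocking fee paid: yes → true
  days since delivery ≥ 50 days: 81 ≥ 50 is true
  NOT damaged in transit: yes → false
  receipt or order number provided: no → false
  item category = furniture: apparel == furniture is false
  item price ≥ 2115.47 USD: 1877.24 ≥ 2115.47 is false
  packaging opened: no → false
Combine:
[1.1] false OR false = false
[1.2] true AND true = true
[1.3.1.2] false AND true = false
[1.3.1] true OR false = true
[1.3] NOT true = false
[1] false OR true OR false = true
[2.1] true → false = false
[2.2.1.1.1] exactly-one(false, false) = false
[2.2.1.1] NOT false = true
[2.2.1] NOT true = false
[2.2] NOT false = true
[2.3] false AND false AND false = false
[2] false OR true OR false = true
[root] true AND true = true
Overall: true → accepted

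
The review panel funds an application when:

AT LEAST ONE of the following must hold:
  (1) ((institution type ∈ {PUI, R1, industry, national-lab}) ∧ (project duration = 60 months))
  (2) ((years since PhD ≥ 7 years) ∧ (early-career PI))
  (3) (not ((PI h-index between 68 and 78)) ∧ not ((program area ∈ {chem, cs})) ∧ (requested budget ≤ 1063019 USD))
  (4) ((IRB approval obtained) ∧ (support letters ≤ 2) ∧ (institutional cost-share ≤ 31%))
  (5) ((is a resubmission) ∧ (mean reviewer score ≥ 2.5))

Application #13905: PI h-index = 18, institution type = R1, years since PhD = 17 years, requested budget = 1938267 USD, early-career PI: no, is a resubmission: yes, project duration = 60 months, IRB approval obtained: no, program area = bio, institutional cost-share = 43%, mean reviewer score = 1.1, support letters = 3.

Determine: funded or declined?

Atomic conditions:
  institution type ∈ {PUI, R1, industry, national-lab}: R1 is in the set → true
  project duration = 60 months: 60 == 60 is true
  years since PhD ≥ 7 years: 17 ≥ 7 is true
  early-career PI: no → false
  PI h-index between 68 and 78: 18 in [68, 78] is false
  program area ∈ {chem, cs}: bio is not in the set → false
  requested budget ≤ 1063019 USD: 1938267 ≤ 1063019 is false
  IRB approval obtained: no → false
  support letters ≤ 2: 3 ≤ 2 is false
  institutional cost-share ≤ 31%: 43 ≤ 31 is false
  is a resubmission: yes → true
  mean reviewer score ≥ 2.5: 1.1 ≥ 2.5 is false
Combine:
[1] true AND true = true
[2] true AND false = false
[3.1] NOT false = true
[3.2] NOT false = true
[3] true AND true AND false = false
[4] false AND false AND false = false
[5] true AND false = false
[root] true OR false OR false OR false OR false = true
Overall: true → funded

Funded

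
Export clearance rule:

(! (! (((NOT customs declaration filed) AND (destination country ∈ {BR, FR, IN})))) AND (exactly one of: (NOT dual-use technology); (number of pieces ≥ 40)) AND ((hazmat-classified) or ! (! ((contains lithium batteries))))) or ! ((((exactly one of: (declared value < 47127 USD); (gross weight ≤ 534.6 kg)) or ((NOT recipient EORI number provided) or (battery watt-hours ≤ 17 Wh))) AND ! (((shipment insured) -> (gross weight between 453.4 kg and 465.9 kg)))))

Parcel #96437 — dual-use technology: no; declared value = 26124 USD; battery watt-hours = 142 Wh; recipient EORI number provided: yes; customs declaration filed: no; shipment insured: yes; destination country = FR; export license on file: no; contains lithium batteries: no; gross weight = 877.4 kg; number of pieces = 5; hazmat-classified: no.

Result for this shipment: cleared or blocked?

Atomic conditions:
  NOT customs declaration filed: no → true
  destination country ∈ {BR, FR, IN}: FR is in the set → true
  NOT dual-use technology: no → true
  number of pieces ≥ 40: 5 ≥ 40 is false
  hazmat-classified: no → false
  contains lithium batteries: no → false
  declared value < 47127 USD: 26124 < 47127 is true
  gross weight ≤ 534.6 kg: 877.4 ≤ 534.6 is false
  NOT recipient EORI number provided: yes → false
  battery watt-hours ≤ 17 Wh: 142 ≤ 17 is false
  shipment insured: yes → true
  gross weight between 453.4 kg and 465.9 kg: 877.4 in [453.4, 465.9] is false
Combine:
[1.1.1.1] true AND true = true
[1.1.1] NOT true = false
[1.1] NOT false = true
[1.2] exactly-one(true, false) = true
[1.3.2.1] NOT false = true
[1.3.2] NOT true = false
[1.3] false OR false = false
[1] true AND true AND false = false
[2.1.1.1] exactly-one(true, false) = true
[2.1.1.2] false OR false = false
[2.1.1] true OR false = true
[2.1.2.1] true → false = false
[2.1.2] NOT false = true
[2.1] true AND true = true
[2] NOT true = false
[root] false OR false = false
Overall: false → blocked

Blocked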